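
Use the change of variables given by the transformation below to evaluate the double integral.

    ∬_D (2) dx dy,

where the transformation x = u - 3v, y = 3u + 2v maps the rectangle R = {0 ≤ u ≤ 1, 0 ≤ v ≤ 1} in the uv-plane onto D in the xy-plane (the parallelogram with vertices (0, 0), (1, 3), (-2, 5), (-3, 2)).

Compute the Jacobian determinant of (x, y) with respect to (u, v):

    ∂(x,y)/∂(u,v) = | 1  -3 | = (1)(2) - (-3)(3) = 11.
                   | 3  2 |

Its absolute value is |J| = 11 (the area scaling factor).

Substituting x = u - 3v, y = 3u + 2v into the integrand,

    2 → 2,

so the integral becomes

    ∬_R (2) · |J| du dv = ∫_0^1 ∫_0^1 (22) dv du.

Inner (v): 22.
Outer (u): 22.

Therefore ∬_D (2) dx dy = 22.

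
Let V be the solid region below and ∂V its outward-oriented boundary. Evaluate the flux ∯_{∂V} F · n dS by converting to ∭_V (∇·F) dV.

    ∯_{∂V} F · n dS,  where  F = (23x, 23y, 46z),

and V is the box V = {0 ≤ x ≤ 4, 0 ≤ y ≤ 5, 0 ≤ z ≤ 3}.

By the divergence theorem,

    ∯_{∂V} F · n dS = ∭_V (∇ · F) dV.

Compute the divergence:
    ∇ · F = ∂F_x/∂x + ∂F_y/∂y + ∂F_z/∂z = 23 + 23 + 46 = 92.

V is a rectangular box, so dV = dx dy dz with 0 ≤ x ≤ 4, 0 ≤ y ≤ 5, 0 ≤ z ≤ 3.

Integrate (92) over V as an iterated integral:

    ∭_V (∇·F) dV = ∫_0^{4} ∫_0^{5} ∫_0^{3} (92) dz dy dx.

Inner (z from 0 to 3): 276.
Middle (y from 0 to 5): 1380.
Outer (x from 0 to 4): 5520.

Therefore ∯_{∂V} F · n dS = 5520.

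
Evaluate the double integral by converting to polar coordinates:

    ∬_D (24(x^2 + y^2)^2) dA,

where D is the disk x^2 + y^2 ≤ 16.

The region D is 0 ≤ r ≤ 4, 0 ≤ θ ≤ 2π in polar coordinates, where x = r cos(θ), y = r sin(θ), and dA = r dr dθ.

Under the substitution, the integrand becomes 24r^4, so

    ∬_D (24(x^2 + y^2)^2) dA = ∫_{0}^{2π} ∫_{0}^{4} (24r^4) · r dr dθ.

Inner integral (in r): ∫_{0}^{4} (24r^4) · r dr = 16384.

Outer integral (in θ): ∫_{0}^{2π} (16384) dθ = 32768π.

Therefore ∬_D (24(x^2 + y^2)^2) dA = 32768π.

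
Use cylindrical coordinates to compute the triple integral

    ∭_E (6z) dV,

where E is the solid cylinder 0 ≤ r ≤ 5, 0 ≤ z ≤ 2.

In cylindrical coordinates, x = r cos(θ), y = r sin(θ), z = z, and dV = r dr dθ dz.

The integrand becomes 6z, so

    ∭_E (6z) dV = ∫_{0}^{2π} ∫_{0}^{5} ∫_{0}^{2} (6z) · r dz dr dθ.

Inner (z): 12r.
Middle (r from 0 to 5): 150.
Outer (θ): 300π.

Therefore the triple integral equals 300π.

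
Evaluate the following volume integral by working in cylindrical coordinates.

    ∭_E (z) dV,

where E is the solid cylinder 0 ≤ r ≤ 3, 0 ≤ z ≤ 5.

In cylindrical coordinates, x = r cos(θ), y = r sin(θ), z = z, and dV = r dr dθ dz.

The integrand becomes z, so

    ∭_E (z) dV = ∫_{0}^{2π} ∫_{0}^{3} ∫_{0}^{5} (z) · r dz dr dθ.

Inner (z): 25r/2.
Middle (r from 0 to 3): 225/4.
Outer (θ): 225π/2.

Therefore the triple integral equals 225π/2.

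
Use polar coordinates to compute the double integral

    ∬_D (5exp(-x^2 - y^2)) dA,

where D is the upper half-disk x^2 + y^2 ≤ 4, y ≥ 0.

The region D is 0 ≤ r ≤ 2, 0 ≤ θ ≤ π in polar coordinates, where x = r cos(θ), y = r sin(θ), and dA = r dr dθ.

Under the substitution, the integrand becomes 5exp(-r^2), so

    ∬_D (5exp(-x^2 - y^2)) dA = ∫_{0}^{π} ∫_{0}^{2} (5exp(-r^2)) · r dr dθ.

Inner integral (in r): ∫_{0}^{2} (5exp(-r^2)) · r dr = 5/2 - 5exp(-4)/2.

Outer integral (in θ): ∫_{0}^{π} (5/2 - 5exp(-4)/2) dθ = -5π (1 - exp(4))exp(-4)/2.

Therefore ∬_D (5exp(-x^2 - y^2)) dA = -5π (1 - exp(4))exp(-4)/2.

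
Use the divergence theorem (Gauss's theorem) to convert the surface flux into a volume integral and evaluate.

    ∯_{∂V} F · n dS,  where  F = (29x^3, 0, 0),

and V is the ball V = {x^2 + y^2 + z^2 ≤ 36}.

By the divergence theorem,

    ∯_{∂V} F · n dS = ∭_V (∇ · F) dV.

Compute the divergence:
    ∇ · F = ∂F_x/∂x + ∂F_y/∂y + ∂F_z/∂z = 87x^2 + 0 + 0 = 87x^2.

In spherical coordinates, x = ρ sin(φ) cos(θ), y = ρ sin(φ) sin(θ), z = ρ cos(φ), dV = ρ^2 sin(φ) dρ dφ dθ, with 0 ≤ ρ ≤ 6, 0 ≤ φ ≤ π, 0 ≤ θ ≤ 2π.

The integrand, after substitution and multiplying by the volume element, becomes (87ρ^2sin(φ)^2cos(θ)^2) · ρ^2 sin(φ), so

    ∭_V (∇·F) dV = ∫_0^{2π} ∫_0^{π} ∫_0^{6} (87ρ^2sin(φ)^2cos(θ)^2) · ρ^2 sin(φ) dρ dφ dθ.

Inner (ρ from 0 to 6): 676512sin(φ)^3cos(θ)^2/5.
Middle (φ from 0 to π): 902016cos(θ)^2/5.
Outer (θ from 0 to 2π): 902016π/5.

Therefore ∯_{∂V} F · n dS = 902016π/5.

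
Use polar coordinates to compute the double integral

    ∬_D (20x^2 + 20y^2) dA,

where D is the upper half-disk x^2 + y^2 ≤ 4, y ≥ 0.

The region D is 0 ≤ r ≤ 2, 0 ≤ θ ≤ π in polar coordinates, where x = r cos(θ), y = r sin(θ), and dA = r dr dθ.

Under the substitution, the integrand becomes 20r^2, so

    ∬_D (20x^2 + 20y^2) dA = ∫_{0}^{π} ∫_{0}^{2} (20r^2) · r dr dθ.

Inner integral (in r): ∫_{0}^{2} (20r^2) · r dr = 80.

Outer integral (in θ): ∫_{0}^{π} (80) dθ = 80π.

Therefore ∬_D (20x^2 + 20y^2) dA = 80π.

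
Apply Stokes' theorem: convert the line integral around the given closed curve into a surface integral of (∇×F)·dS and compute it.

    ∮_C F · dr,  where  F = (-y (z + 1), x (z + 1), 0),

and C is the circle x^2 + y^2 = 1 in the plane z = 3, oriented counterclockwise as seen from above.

Let S be the flat disk x^2 + y^2 ≤ 1 in the plane z = 3, with upward unit normal n̂ = ẑ. By Stokes' theorem,

    ∮_C F · dr = ∬_S (∇ × F) · n̂ dS = ∬_D (curl F)_z dA,

where D is the disk x^2 + y^2 ≤ 1.

Compute the curl of F = (-y (z + 1), x (z + 1), 0):
    (∇ × F)_x = ∂F_z/∂y - ∂F_y/∂z = -x,
    (∇ × F)_y = ∂F_x/∂z - ∂F_z/∂x = -y,
    (∇ × F)_z = ∂F_y/∂x - ∂F_x/∂y = 2z + 2.

On z = 3, (curl F)_z = 8.

Convert to polar (x = r cos θ, y = r sin θ, dA = r dr dθ); the integrand becomes 8, so

    ∬_D (curl F)_z dA = ∫_0^{2π} ∫_0^{1} (8) · r dr dθ.

Inner (r from 0 to 1): 4.
Outer (θ from 0 to 2π): 8π.

Therefore ∮_C F · dr = 8π.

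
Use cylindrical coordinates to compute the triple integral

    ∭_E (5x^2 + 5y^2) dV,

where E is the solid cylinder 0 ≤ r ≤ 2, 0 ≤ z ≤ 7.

In cylindrical coordinates, x = r cos(θ), y = r sin(θ), z = z, and dV = r dr dθ dz.

The integrand becomes 5r^2, so

    ∭_E (5x^2 + 5y^2) dV = ∫_{0}^{2π} ∫_{0}^{2} ∫_{0}^{7} (5r^2) · r dz dr dθ.

Inner (z): 35r^3.
Middle (r from 0 to 2): 140.
Outer (θ): 280π.

Therefore the triple integral equals 280π.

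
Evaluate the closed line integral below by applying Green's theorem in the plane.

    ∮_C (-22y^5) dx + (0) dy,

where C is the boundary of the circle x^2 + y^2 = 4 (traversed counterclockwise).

Green's theorem converts the closed line integral into a double integral over the enclosed region D:

    ∮_C P dx + Q dy = ∬_D (∂Q/∂x - ∂P/∂y) dA.

Here P = -22y^5, Q = 0, so

    ∂Q/∂x = 0,    ∂P/∂y = -110y^4,
    ∂Q/∂x - ∂P/∂y = 110y^4.

D is the region x^2 + y^2 ≤ 4. Evaluating the double integral:

In polar coordinates (x = r cos θ, y = r sin θ, dA = r dr dθ) the integrand becomes 110r^4sin(θ)^4, so

    ∬_D (110y^4) dA = ∫_0^{2π} ∫_0^{2} (110r^4sin(θ)^4) · r dr dθ.

Inner (r from 0 to 2): 3520sin(θ)^4/3.
Outer (θ from 0 to 2π): 880π.

Therefore ∮_C P dx + Q dy = 880π.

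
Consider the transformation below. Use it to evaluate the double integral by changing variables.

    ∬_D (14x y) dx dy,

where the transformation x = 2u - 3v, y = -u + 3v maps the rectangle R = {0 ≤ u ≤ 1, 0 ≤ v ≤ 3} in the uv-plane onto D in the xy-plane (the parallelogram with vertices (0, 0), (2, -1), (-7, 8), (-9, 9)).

Compute the Jacobian determinant of (x, y) with respect to (u, v):

    ∂(x,y)/∂(u,v) = | 2  -3 | = (2)(3) - (-3)(-1) = 3.
                   | -1  3 |

Its absolute value is |J| = 3 (the area scaling factor).

Substituting x = 2u - 3v, y = -u + 3v into the integrand,

    14x y → -28u^2 + 126u v - 126v^2,

so the integral becomes

    ∬_R (-28u^2 + 126u v - 126v^2) · |J| du dv = ∫_0^1 ∫_0^3 (-84u^2 + 378u v - 378v^2) dv du.

Inner (v): -252u^2 + 1701u - 3402.
Outer (u): -5271/2.

Therefore ∬_D (14x y) dx dy = -5271/2.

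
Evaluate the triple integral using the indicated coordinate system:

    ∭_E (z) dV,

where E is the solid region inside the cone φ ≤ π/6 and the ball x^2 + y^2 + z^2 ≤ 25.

In spherical coordinates, x = ρ sin(φ) cos(θ), y = ρ sin(φ) sin(θ), z = ρ cos(φ), and dV = ρ^2 sin(φ) dρ dφ dθ.

The integrand becomes ρ cos(φ), so

    ∭_E (z) dV = ∫_{0}^{2π} ∫_{0}^{π/6} ∫_{0}^{5} (ρ cos(φ)) · ρ^2 sin(φ) dρ dφ dθ.

Inner (ρ): 625sin(2φ)/8.
Middle (φ): 625/32.
Outer (θ): 625π/16.

Therefore the triple integral equals 625π/16.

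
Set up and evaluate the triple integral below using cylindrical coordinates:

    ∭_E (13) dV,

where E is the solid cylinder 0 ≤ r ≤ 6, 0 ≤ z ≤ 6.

In cylindrical coordinates, x = r cos(θ), y = r sin(θ), z = z, and dV = r dr dθ dz.

The integrand becomes 13, so

    ∭_E (13) dV = ∫_{0}^{2π} ∫_{0}^{6} ∫_{0}^{6} (13) · r dz dr dθ.

Inner (z): 78r.
Middle (r from 0 to 6): 1404.
Outer (θ): 2808π.

Therefore the triple integral equals 2808π.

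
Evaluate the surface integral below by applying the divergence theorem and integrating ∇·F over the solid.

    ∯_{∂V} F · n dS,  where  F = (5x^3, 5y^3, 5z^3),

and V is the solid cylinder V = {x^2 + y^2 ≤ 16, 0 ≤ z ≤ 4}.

By the divergence theorem,

    ∯_{∂V} F · n dS = ∭_V (∇ · F) dV.

Compute the divergence:
    ∇ · F = ∂F_x/∂x + ∂F_y/∂y + ∂F_z/∂z = 15x^2 + 15y^2 + 15z^2.

In cylindrical coordinates, x = r cos(θ), y = r sin(θ), z = z, dV = r dr dθ dz, with 0 ≤ r ≤ 4, 0 ≤ θ ≤ 2π, 0 ≤ z ≤ 4.

The integrand, after substitution and multiplying by the volume element, becomes (15r^2 + 15z^2) · r, so

    ∭_V (∇·F) dV = ∫_0^{2π} ∫_0^{4} ∫_0^{4} (15r^2 + 15z^2) · r dz dr dθ.

Inner (z from 0 to 4): 60r^3 + 320r.
Middle (r from 0 to 4): 6400.
Outer (θ from 0 to 2π): 12800π.

Therefore ∯_{∂V} F · n dS = 12800π.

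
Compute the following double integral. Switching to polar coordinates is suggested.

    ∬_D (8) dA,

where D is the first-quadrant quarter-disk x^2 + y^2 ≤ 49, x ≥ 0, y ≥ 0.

The region D is 0 ≤ r ≤ 7, 0 ≤ θ ≤ π/2 in polar coordinates, where x = r cos(θ), y = r sin(θ), and dA = r dr dθ.

Under the substitution, the integrand becomes 8, so

    ∬_D (8) dA = ∫_{0}^{π/2} ∫_{0}^{7} (8) · r dr dθ.

Inner integral (in r): ∫_{0}^{7} (8) · r dr = 196.

Outer integral (in θ): ∫_{0}^{π/2} (196) dθ = 98π.

Therefore ∬_D (8) dA = 98π.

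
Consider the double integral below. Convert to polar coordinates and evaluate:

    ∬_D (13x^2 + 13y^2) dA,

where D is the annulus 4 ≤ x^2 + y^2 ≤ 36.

The region D is 2 ≤ r ≤ 6, 0 ≤ θ ≤ 2π in polar coordinates, where x = r cos(θ), y = r sin(θ), and dA = r dr dθ.

Under the substitution, the integrand becomes 13r^2, so

    ∬_D (13x^2 + 13y^2) dA = ∫_{0}^{2π} ∫_{2}^{6} (13r^2) · r dr dθ.

Inner integral (in r): ∫_{2}^{6} (13r^2) · r dr = 4160.

Outer integral (in θ): ∫_{0}^{2π} (4160) dθ = 8320π.

Therefore ∬_D (13x^2 + 13y^2) dA = 8320π.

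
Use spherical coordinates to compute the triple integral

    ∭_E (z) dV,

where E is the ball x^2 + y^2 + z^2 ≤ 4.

In spherical coordinates, x = ρ sin(φ) cos(θ), y = ρ sin(φ) sin(θ), z = ρ cos(φ), and dV = ρ^2 sin(φ) dρ dφ dθ.

The integrand becomes ρ cos(φ), so

    ∭_E (z) dV = ∫_{0}^{2π} ∫_{0}^{π} ∫_{0}^{2} (ρ cos(φ)) · ρ^2 sin(φ) dρ dφ dθ.

Inner (ρ): 2sin(2φ).
Middle (φ): 0.
Outer (θ): 0.

Therefore the triple integral equals 0.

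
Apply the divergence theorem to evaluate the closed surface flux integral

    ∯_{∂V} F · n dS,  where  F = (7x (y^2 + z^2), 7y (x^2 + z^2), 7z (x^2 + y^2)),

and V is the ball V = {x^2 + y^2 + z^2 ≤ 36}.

By the divergence theorem,

    ∯_{∂V} F · n dS = ∭_V (∇ · F) dV.

Compute the divergence:
    ∇ · F = ∂F_x/∂x + ∂F_y/∂y + ∂F_z/∂z = 7y^2 + 7z^2 + 7x^2 + 7z^2 + 7x^2 + 7y^2 = 14x^2 + 14y^2 + 14z^2.

In spherical coordinates, x = ρ sin(φ) cos(θ), y = ρ sin(φ) sin(θ), z = ρ cos(φ), dV = ρ^2 sin(φ) dρ dφ dθ, with 0 ≤ ρ ≤ 6, 0 ≤ φ ≤ π, 0 ≤ θ ≤ 2π.

The integrand, after substitution and multiplying by the volume element, becomes (14ρ^2) · ρ^2 sin(φ), so

    ∭_V (∇·F) dV = ∫_0^{2π} ∫_0^{π} ∫_0^{6} (14ρ^2) · ρ^2 sin(φ) dρ dφ dθ.

Inner (ρ from 0 to 6): 108864sin(φ)/5.
Middle (φ from 0 to π): 217728/5.
Outer (θ from 0 to 2π): 435456π/5.

Therefore ∯_{∂V} F · n dS = 435456π/5.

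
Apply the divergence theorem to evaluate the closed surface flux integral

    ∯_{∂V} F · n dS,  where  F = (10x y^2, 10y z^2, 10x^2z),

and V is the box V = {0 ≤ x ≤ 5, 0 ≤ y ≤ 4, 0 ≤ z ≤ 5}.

By the divergence theorem,

    ∯_{∂V} F · n dS = ∭_V (∇ · F) dV.

Compute the divergence:
    ∇ · F = ∂F_x/∂x + ∂F_y/∂y + ∂F_z/∂z = 10y^2 + 10z^2 + 10x^2 = 10x^2 + 10y^2 + 10z^2.

V is a rectangular box, so dV = dx dy dz with 0 ≤ x ≤ 5, 0 ≤ y ≤ 4, 0 ≤ z ≤ 5.

Integrate (10x^2 + 10y^2 + 10z^2) over V as an iterated integral:

    ∭_V (∇·F) dV = ∫_0^{5} ∫_0^{4} ∫_0^{5} (10x^2 + 10y^2 + 10z^2) dz dy dx.

Inner (z from 0 to 5): 50x^2 + 50y^2 + 1250/3.
Middle (y from 0 to 4): 200x^2 + 8200/3.
Outer (x from 0 to 5): 22000.

Therefore ∯_{∂V} F · n dS = 22000.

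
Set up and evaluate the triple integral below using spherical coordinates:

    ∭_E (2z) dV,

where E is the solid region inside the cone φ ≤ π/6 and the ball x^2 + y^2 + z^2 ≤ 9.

In spherical coordinates, x = ρ sin(φ) cos(θ), y = ρ sin(φ) sin(θ), z = ρ cos(φ), and dV = ρ^2 sin(φ) dρ dφ dθ.

The integrand becomes 2ρ cos(φ), so

    ∭_E (2z) dV = ∫_{0}^{2π} ∫_{0}^{π/6} ∫_{0}^{3} (2ρ cos(φ)) · ρ^2 sin(φ) dρ dφ dθ.

Inner (ρ): 81sin(2φ)/4.
Middle (φ): 81/16.
Outer (θ): 81π/8.

Therefore the triple integral equals 81π/8.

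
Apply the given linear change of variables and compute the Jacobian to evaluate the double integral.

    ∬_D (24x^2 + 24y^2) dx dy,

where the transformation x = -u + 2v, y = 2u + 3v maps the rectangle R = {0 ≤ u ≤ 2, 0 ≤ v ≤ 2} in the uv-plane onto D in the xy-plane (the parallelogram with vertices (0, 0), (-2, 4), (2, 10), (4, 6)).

Compute the Jacobian determinant of (x, y) with respect to (u, v):

    ∂(x,y)/∂(u,v) = | -1  2 | = (-1)(3) - (2)(2) = -7.
                   | 2  3 |

Its absolute value is |J| = 7 (the area scaling factor).

Substituting x = -u + 2v, y = 2u + 3v into the integrand,

    24x^2 + 24y^2 → 120u^2 + 192u v + 312v^2,

so the integral becomes

    ∬_R (120u^2 + 192u v + 312v^2) · |J| du dv = ∫_0^2 ∫_0^2 (840u^2 + 1344u v + 2184v^2) dv du.

Inner (v): 1680u^2 + 2688u + 5824.
Outer (u): 21504.

Therefore ∬_D (24x^2 + 24y^2) dx dy = 21504.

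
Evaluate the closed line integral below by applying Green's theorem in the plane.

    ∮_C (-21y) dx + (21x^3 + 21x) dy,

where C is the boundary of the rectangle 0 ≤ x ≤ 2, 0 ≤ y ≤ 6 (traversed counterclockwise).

Green's theorem converts the closed line integral into a double integral over the enclosed region D:

    ∮_C P dx + Q dy = ∬_D (∂Q/∂x - ∂P/∂y) dA.

Here P = -21y, Q = 21x^3 + 21x, so

    ∂Q/∂x = 63x^2 + 21,    ∂P/∂y = -21,
    ∂Q/∂x - ∂P/∂y = 63x^2 + 42.

D is the region 0 ≤ x ≤ 2, 0 ≤ y ≤ 6. Evaluating the double integral:

    ∬_D (63x^2 + 42) dA = ∫_0^{2} ∫_0^{6} (63x^2 + 42) dy dx.

Inner (y from 0 to 6): 378x^2 + 252.
Outer (x from 0 to 2): 1512.

Therefore ∮_C P dx + Q dy = 1512.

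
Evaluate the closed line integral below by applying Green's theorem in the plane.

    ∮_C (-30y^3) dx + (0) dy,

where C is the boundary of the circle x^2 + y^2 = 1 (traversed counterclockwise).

Green's theorem converts the closed line integral into a double integral over the enclosed region D:

    ∮_C P dx + Q dy = ∬_D (∂Q/∂x - ∂P/∂y) dA.

Here P = -30y^3, Q = 0, so

    ∂Q/∂x = 0,    ∂P/∂y = -90y^2,
    ∂Q/∂x - ∂P/∂y = 90y^2.

D is the region x^2 + y^2 ≤ 1. Evaluating the double integral:

In polar coordinates (x = r cos θ, y = r sin θ, dA = r dr dθ) the integrand becomes 90r^2sin(θ)^2, so

    ∬_D (90y^2) dA = ∫_0^{2π} ∫_0^{1} (90r^2sin(θ)^2) · r dr dθ.

Inner (r from 0 to 1): 45sin(θ)^2/2.
Outer (θ from 0 to 2π): 45π/2.

Therefore ∮_C P dx + Q dy = 45π/2.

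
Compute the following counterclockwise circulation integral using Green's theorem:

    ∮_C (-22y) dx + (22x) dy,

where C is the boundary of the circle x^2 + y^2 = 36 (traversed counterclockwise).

Green's theorem converts the closed line integral into a double integral over the enclosed region D:

    ∮_C P dx + Q dy = ∬_D (∂Q/∂x - ∂P/∂y) dA.

Here P = -22y, Q = 22x, so

    ∂Q/∂x = 22,    ∂P/∂y = -22,
    ∂Q/∂x - ∂P/∂y = 44.

D is the region x^2 + y^2 ≤ 36. Evaluating the double integral:

In polar coordinates (x = r cos θ, y = r sin θ, dA = r dr dθ) the integrand becomes 44, so

    ∬_D (44) dA = ∫_0^{2π} ∫_0^{6} (44) · r dr dθ.

Inner (r from 0 to 6): 792.
Outer (θ from 0 to 2π): 1584π.

Therefore ∮_C P dx + Q dy = 1584π.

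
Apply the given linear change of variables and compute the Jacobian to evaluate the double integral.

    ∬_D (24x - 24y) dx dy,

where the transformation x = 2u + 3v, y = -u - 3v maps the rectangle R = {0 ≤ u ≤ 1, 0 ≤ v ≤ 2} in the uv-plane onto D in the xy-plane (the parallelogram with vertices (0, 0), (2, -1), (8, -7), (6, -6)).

Compute the Jacobian determinant of (x, y) with respect to (u, v):

    ∂(x,y)/∂(u,v) = | 2  3 | = (2)(-3) - (3)(-1) = -3.
                   | -1  -3 |

Its absolute value is |J| = 3 (the area scaling factor).

Substituting x = 2u + 3v, y = -u - 3v into the integrand,

    24x - 24y → 72u + 144v,

so the integral becomes

    ∬_R (72u + 144v) · |J| du dv = ∫_0^1 ∫_0^2 (216u + 432v) dv du.

Inner (v): 432u + 864.
Outer (u): 1080.

Therefore ∬_D (24x - 24y) dx dy = 1080.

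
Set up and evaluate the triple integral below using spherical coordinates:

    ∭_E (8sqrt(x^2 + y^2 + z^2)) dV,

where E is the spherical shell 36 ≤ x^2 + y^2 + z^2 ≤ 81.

In spherical coordinates, x = ρ sin(φ) cos(θ), y = ρ sin(φ) sin(θ), z = ρ cos(φ), and dV = ρ^2 sin(φ) dρ dφ dθ.

The integrand becomes 8ρ, so

    ∭_E (8sqrt(x^2 + y^2 + z^2)) dV = ∫_{0}^{2π} ∫_{0}^{π} ∫_{6}^{9} (8ρ) · ρ^2 sin(φ) dρ dφ dθ.

Inner (ρ): 10530sin(φ).
Middle (φ): 21060.
Outer (θ): 42120π.

Therefore the triple integral equals 42120π.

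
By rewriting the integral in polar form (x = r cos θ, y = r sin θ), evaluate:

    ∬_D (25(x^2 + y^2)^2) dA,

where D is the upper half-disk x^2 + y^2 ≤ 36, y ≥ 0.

The region D is 0 ≤ r ≤ 6, 0 ≤ θ ≤ π in polar coordinates, where x = r cos(θ), y = r sin(θ), and dA = r dr dθ.

Under the substitution, the integrand becomes 25r^4, so

    ∬_D (25(x^2 + y^2)^2) dA = ∫_{0}^{π} ∫_{0}^{6} (25r^4) · r dr dθ.

Inner integral (in r): ∫_{0}^{6} (25r^4) · r dr = 194400.

Outer integral (in θ): ∫_{0}^{π} (194400) dθ = 194400π.

Therefore ∬_D (25(x^2 + y^2)^2) dA = 194400π.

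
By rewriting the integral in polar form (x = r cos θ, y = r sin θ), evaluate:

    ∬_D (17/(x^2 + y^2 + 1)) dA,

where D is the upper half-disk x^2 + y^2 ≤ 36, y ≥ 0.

The region D is 0 ≤ r ≤ 6, 0 ≤ θ ≤ π in polar coordinates, where x = r cos(θ), y = r sin(θ), and dA = r dr dθ.

Under the substitution, the integrand becomes 17/(r^2 + 1), so

    ∬_D (17/(x^2 + y^2 + 1)) dA = ∫_{0}^{π} ∫_{0}^{6} (17/(r^2 + 1)) · r dr dθ.

Inner integral (in r): ∫_{0}^{6} (17/(r^2 + 1)) · r dr = 17log(37)/2.

Outer integral (in θ): ∫_{0}^{π} (17log(37)/2) dθ = 17π log(37)/2.

Therefore ∬_D (17/(x^2 + y^2 + 1)) dA = 17π log(37)/2.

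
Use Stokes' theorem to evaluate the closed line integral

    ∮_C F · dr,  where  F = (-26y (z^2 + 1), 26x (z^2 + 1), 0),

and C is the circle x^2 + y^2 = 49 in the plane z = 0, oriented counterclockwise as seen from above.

Let S be the flat disk x^2 + y^2 ≤ 49 in the plane z = 0, with upward unit normal n̂ = ẑ. By Stokes' theorem,

    ∮_C F · dr = ∬_S (∇ × F) · n̂ dS = ∬_D (curl F)_z dA,

where D is the disk x^2 + y^2 ≤ 49.

Compute the curl of F = (-26y (z^2 + 1), 26x (z^2 + 1), 0):
    (∇ × F)_x = ∂F_z/∂y - ∂F_y/∂z = -52x z,
    (∇ × F)_y = ∂F_x/∂z - ∂F_z/∂x = -52y z,
    (∇ × F)_z = ∂F_y/∂x - ∂F_x/∂y = 52z^2 + 52.

On z = 0, (curl F)_z = 52.

Convert to polar (x = r cos θ, y = r sin θ, dA = r dr dθ); the integrand becomes 52, so

    ∬_D (curl F)_z dA = ∫_0^{2π} ∫_0^{7} (52) · r dr dθ.

Inner (r from 0 to 7): 1274.
Outer (θ from 0 to 2π): 2548π.

Therefore ∮_C F · dr = 2548π.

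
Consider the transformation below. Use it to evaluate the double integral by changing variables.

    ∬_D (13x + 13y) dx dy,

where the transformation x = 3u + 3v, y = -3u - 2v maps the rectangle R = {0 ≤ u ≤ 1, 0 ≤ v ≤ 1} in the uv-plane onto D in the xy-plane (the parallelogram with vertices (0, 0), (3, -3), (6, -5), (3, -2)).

Compute the Jacobian determinant of (x, y) with respect to (u, v):

    ∂(x,y)/∂(u,v) = | 3  3 | = (3)(-2) - (3)(-3) = 3.
                   | -3  -2 |

Its absolute value is |J| = 3 (the area scaling factor).

Substituting x = 3u + 3v, y = -3u - 2v into the integrand,

    13x + 13y → 13v,

so the integral becomes

    ∬_R (13v) · |J| du dv = ∫_0^1 ∫_0^1 (39v) dv du.

Inner (v): 39/2.
Outer (u): 39/2.

Therefore ∬_D (13x + 13y) dx dy = 39/2.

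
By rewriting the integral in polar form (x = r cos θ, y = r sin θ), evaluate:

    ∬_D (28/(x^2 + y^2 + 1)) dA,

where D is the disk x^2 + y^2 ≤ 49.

The region D is 0 ≤ r ≤ 7, 0 ≤ θ ≤ 2π in polar coordinates, where x = r cos(θ), y = r sin(θ), and dA = r dr dθ.

Under the substitution, the integrand becomes 28/(r^2 + 1), so

    ∬_D (28/(x^2 + y^2 + 1)) dA = ∫_{0}^{2π} ∫_{0}^{7} (28/(r^2 + 1)) · r dr dθ.

Inner integral (in r): ∫_{0}^{7} (28/(r^2 + 1)) · r dr = log(610351562500000000000000).

Outer integral (in θ): ∫_{0}^{2π} (log(610351562500000000000000)) dθ = 28π log(50).

Therefore ∬_D (28/(x^2 + y^2 + 1)) dA = 28π log(50).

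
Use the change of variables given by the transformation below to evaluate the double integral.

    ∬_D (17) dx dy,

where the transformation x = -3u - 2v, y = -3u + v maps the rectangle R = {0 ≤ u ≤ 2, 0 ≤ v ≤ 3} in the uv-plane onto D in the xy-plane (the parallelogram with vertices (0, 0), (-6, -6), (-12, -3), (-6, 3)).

Compute the Jacobian determinant of (x, y) with respect to (u, v):

    ∂(x,y)/∂(u,v) = | -3  -2 | = (-3)(1) - (-2)(-3) = -9.
                   | -3  1 |

Its absolute value is |J| = 9 (the area scaling factor).

Substituting x = -3u - 2v, y = -3u + v into the integrand,

    17 → 17,

so the integral becomes

    ∬_R (17) · |J| du dv = ∫_0^2 ∫_0^3 (153) dv du.

Inner (v): 459.
Outer (u): 918.

Therefore ∬_D (17) dx dy = 918.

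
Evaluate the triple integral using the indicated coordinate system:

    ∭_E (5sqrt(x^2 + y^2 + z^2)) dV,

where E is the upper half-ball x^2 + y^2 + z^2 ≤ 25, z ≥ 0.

In spherical coordinates, x = ρ sin(φ) cos(θ), y = ρ sin(φ) sin(θ), z = ρ cos(φ), and dV = ρ^2 sin(φ) dρ dφ dθ.

The integrand becomes 5ρ, so

    ∭_E (5sqrt(x^2 + y^2 + z^2)) dV = ∫_{0}^{2π} ∫_{0}^{π/2} ∫_{0}^{5} (5ρ) · ρ^2 sin(φ) dρ dφ dθ.

Inner (ρ): 3125sin(φ)/4.
Middle (φ): 3125/4.
Outer (θ): 3125π/2.

Therefore the triple integral equals 3125π/2.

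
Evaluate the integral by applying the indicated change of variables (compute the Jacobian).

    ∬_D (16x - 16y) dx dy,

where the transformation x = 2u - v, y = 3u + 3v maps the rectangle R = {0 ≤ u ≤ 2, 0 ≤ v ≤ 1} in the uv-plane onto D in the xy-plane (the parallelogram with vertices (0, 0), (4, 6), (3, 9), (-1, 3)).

Compute the Jacobian determinant of (x, y) with respect to (u, v):

    ∂(x,y)/∂(u,v) = | 2  -1 | = (2)(3) - (-1)(3) = 9.
                   | 3  3 |

Its absolute value is |J| = 9 (the area scaling factor).

Substituting x = 2u - v, y = 3u + 3v into the integrand,

    16x - 16y → -16u - 64v,

so the integral becomes

    ∬_R (-16u - 64v) · |J| du dv = ∫_0^2 ∫_0^1 (-144u - 576v) dv du.

Inner (v): -144u - 288.
Outer (u): -864.

Therefore ∬_D (16x - 16y) dx dy = -864.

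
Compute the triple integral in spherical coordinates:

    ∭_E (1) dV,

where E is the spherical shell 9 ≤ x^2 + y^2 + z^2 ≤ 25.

In spherical coordinates, x = ρ sin(φ) cos(θ), y = ρ sin(φ) sin(θ), z = ρ cos(φ), and dV = ρ^2 sin(φ) dρ dφ dθ.

The integrand becomes 1, so

    ∭_E (1) dV = ∫_{0}^{2π} ∫_{0}^{π} ∫_{3}^{5} (1) · ρ^2 sin(φ) dρ dφ dθ.

Inner (ρ): 98sin(φ)/3.
Middle (φ): 196/3.
Outer (θ): 392π/3.

Therefore the triple integral equals 392π/3.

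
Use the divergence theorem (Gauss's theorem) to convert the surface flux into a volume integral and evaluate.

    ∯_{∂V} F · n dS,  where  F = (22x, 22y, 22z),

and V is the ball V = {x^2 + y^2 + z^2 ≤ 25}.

By the divergence theorem,

    ∯_{∂V} F · n dS = ∭_V (∇ · F) dV.

Compute the divergence:
    ∇ · F = ∂F_x/∂x + ∂F_y/∂y + ∂F_z/∂z = 22 + 22 + 22 = 66.

In spherical coordinates, x = ρ sin(φ) cos(θ), y = ρ sin(φ) sin(θ), z = ρ cos(φ), dV = ρ^2 sin(φ) dρ dφ dθ, with 0 ≤ ρ ≤ 5, 0 ≤ φ ≤ π, 0 ≤ θ ≤ 2π.

The integrand, after substitution and multiplying by the volume element, becomes (66) · ρ^2 sin(φ), so

    ∭_V (∇·F) dV = ∫_0^{2π} ∫_0^{π} ∫_0^{5} (66) · ρ^2 sin(φ) dρ dφ dθ.

Inner (ρ from 0 to 5): 2750sin(φ).
Middle (φ from 0 to π): 5500.
Outer (θ from 0 to 2π): 11000π.

Therefore ∯_{∂V} F · n dS = 11000π.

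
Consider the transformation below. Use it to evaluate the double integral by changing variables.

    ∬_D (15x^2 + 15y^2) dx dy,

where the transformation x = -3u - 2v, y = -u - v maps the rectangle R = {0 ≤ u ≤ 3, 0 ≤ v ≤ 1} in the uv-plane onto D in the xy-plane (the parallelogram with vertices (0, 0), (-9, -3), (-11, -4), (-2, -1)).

Compute the Jacobian determinant of (x, y) with respect to (u, v):

    ∂(x,y)/∂(u,v) = | -3  -2 | = (-3)(-1) - (-2)(-1) = 1.
                   | -1  -1 |

Its absolute value is |J| = 1 (the area scaling factor).

Substituting x = -3u - 2v, y = -u - v into the integrand,

    15x^2 + 15y^2 → 150u^2 + 210u v + 75v^2,

so the integral becomes

    ∬_R (150u^2 + 210u v + 75v^2) · |J| du dv = ∫_0^3 ∫_0^1 (150u^2 + 210u v + 75v^2) dv du.

Inner (v): 150u^2 + 105u + 25.
Outer (u): 3795/2.

Therefore ∬_D (15x^2 + 15y^2) dx dy = 3795/2.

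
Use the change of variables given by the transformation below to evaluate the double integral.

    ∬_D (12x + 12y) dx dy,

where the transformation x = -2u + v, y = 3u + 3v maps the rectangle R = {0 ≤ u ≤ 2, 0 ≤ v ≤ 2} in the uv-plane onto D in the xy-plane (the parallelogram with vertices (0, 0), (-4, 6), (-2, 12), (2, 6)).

Compute the Jacobian determinant of (x, y) with respect to (u, v):

    ∂(x,y)/∂(u,v) = | -2  1 | = (-2)(3) - (1)(3) = -9.
                   | 3  3 |

Its absolute value is |J| = 9 (the area scaling factor).

Substituting x = -2u + v, y = 3u + 3v into the integrand,

    12x + 12y → 12u + 48v,

so the integral becomes

    ∬_R (12u + 48v) · |J| du dv = ∫_0^2 ∫_0^2 (108u + 432v) dv du.

Inner (v): 216u + 864.
Outer (u): 2160.

Therefore ∬_D (12x + 12y) dx dy = 2160.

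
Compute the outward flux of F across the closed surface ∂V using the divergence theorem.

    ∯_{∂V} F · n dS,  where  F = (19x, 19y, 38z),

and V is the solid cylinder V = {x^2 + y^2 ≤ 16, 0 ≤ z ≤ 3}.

By the divergence theorem,

    ∯_{∂V} F · n dS = ∭_V (∇ · F) dV.

Compute the divergence:
    ∇ · F = ∂F_x/∂x + ∂F_y/∂y + ∂F_z/∂z = 19 + 19 + 38 = 76.

In cylindrical coordinates, x = r cos(θ), y = r sin(θ), z = z, dV = r dr dθ dz, with 0 ≤ r ≤ 4, 0 ≤ θ ≤ 2π, 0 ≤ z ≤ 3.

The integrand, after substitution and multiplying by the volume element, becomes (76) · r, so

    ∭_V (∇·F) dV = ∫_0^{2π} ∫_0^{4} ∫_0^{3} (76) · r dz dr dθ.

Inner (z from 0 to 3): 228r.
Middle (r from 0 to 4): 1824.
Outer (θ from 0 to 2π): 3648π.

Therefore ∯_{∂V} F · n dS = 3648π.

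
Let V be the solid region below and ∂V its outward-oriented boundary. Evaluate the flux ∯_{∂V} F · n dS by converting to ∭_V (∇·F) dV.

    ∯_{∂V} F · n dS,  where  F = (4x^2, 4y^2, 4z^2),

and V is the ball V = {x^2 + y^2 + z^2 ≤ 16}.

By the divergence theorem,

    ∯_{∂V} F · n dS = ∭_V (∇ · F) dV.

Compute the divergence:
    ∇ · F = ∂F_x/∂x + ∂F_y/∂y + ∂F_z/∂z = 8x + 8y + 8z.

In spherical coordinates, x = ρ sin(φ) cos(θ), y = ρ sin(φ) sin(θ), z = ρ cos(φ), dV = ρ^2 sin(φ) dρ dφ dθ, with 0 ≤ ρ ≤ 4, 0 ≤ φ ≤ π, 0 ≤ θ ≤ 2π.

The integrand, after substitution and multiplying by the volume element, becomes (8ρ (sqrt(2)sin(φ)sin(θ + π/4) + cos(φ))) · ρ^2 sin(φ), so

    ∭_V (∇·F) dV = ∫_0^{2π} ∫_0^{π} ∫_0^{4} (8ρ (sqrt(2)sin(φ)sin(θ + π/4) + cos(φ))) · ρ^2 sin(φ) dρ dφ dθ.

Inner (ρ from 0 to 4): 512(sqrt(2)sin(φ)sin(θ + π/4) + cos(φ))sin(φ).
Middle (φ from 0 to π): 256sqrt(2)π sin(θ + π/4).
Outer (θ from 0 to 2π): 0.

Therefore ∯_{∂V} F · n dS = 0.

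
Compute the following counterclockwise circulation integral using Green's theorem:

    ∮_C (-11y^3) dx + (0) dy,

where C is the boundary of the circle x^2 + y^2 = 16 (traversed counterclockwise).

Green's theorem converts the closed line integral into a double integral over the enclosed region D:

    ∮_C P dx + Q dy = ∬_D (∂Q/∂x - ∂P/∂y) dA.

Here P = -11y^3, Q = 0, so

    ∂Q/∂x = 0,    ∂P/∂y = -33y^2,
    ∂Q/∂x - ∂P/∂y = 33y^2.

D is the region x^2 + y^2 ≤ 16. Evaluating the double integral:

In polar coordinates (x = r cos θ, y = r sin θ, dA = r dr dθ) the integrand becomes 33r^2sin(θ)^2, so

    ∬_D (33y^2) dA = ∫_0^{2π} ∫_0^{4} (33r^2sin(θ)^2) · r dr dθ.

Inner (r from 0 to 4): 2112sin(θ)^2.
Outer (θ from 0 to 2π): 2112π.

Therefore ∮_C P dx + Q dy = 2112π.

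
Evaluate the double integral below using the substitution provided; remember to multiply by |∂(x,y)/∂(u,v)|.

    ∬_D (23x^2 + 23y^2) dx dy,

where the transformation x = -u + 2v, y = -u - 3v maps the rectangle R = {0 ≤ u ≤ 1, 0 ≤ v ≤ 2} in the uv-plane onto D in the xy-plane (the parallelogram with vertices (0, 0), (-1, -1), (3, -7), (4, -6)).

Compute the Jacobian determinant of (x, y) with respect to (u, v):

    ∂(x,y)/∂(u,v) = | -1  2 | = (-1)(-3) - (2)(-1) = 5.
                   | -1  -3 |

Its absolute value is |J| = 5 (the area scaling factor).

Substituting x = -u + 2v, y = -u - 3v into the integrand,

    23x^2 + 23y^2 → 46u^2 + 46u v + 299v^2,

so the integral becomes

    ∬_R (46u^2 + 46u v + 299v^2) · |J| du dv = ∫_0^1 ∫_0^2 (230u^2 + 230u v + 1495v^2) dv du.

Inner (v): 460u^2 + 460u + 11960/3.
Outer (u): 4370.

Therefore ∬_D (23x^2 + 23y^2) dx dy = 4370.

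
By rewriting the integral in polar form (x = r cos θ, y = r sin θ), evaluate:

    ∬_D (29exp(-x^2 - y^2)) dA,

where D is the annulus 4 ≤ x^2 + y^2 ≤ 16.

The region D is 2 ≤ r ≤ 4, 0 ≤ θ ≤ 2π in polar coordinates, where x = r cos(θ), y = r sin(θ), and dA = r dr dθ.

Under the substitution, the integrand becomes 29exp(-r^2), so

    ∬_D (29exp(-x^2 - y^2)) dA = ∫_{0}^{2π} ∫_{2}^{4} (29exp(-r^2)) · r dr dθ.

Inner integral (in r): ∫_{2}^{4} (29exp(-r^2)) · r dr = -(29 - 29exp(12))exp(-16)/2.

Outer integral (in θ): ∫_{0}^{2π} (-(29 - 29exp(12))exp(-16)/2) dθ = -29π (1 - exp(12))exp(-16).

Therefore ∬_D (29exp(-x^2 - y^2)) dA = -29π (1 - exp(12))exp(-16).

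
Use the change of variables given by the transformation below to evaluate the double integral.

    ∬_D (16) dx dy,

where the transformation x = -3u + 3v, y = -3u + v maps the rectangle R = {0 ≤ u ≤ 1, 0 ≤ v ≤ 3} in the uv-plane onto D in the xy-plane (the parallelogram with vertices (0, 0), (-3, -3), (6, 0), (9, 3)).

Compute the Jacobian determinant of (x, y) with respect to (u, v):

    ∂(x,y)/∂(u,v) = | -3  3 | = (-3)(1) - (3)(-3) = 6.
                   | -3  1 |

Its absolute value is |J| = 6 (the area scaling factor).

Substituting x = -3u + 3v, y = -3u + v into the integrand,

    16 → 16,

so the integral becomes

    ∬_R (16) · |J| du dv = ∫_0^1 ∫_0^3 (96) dv du.

Inner (v): 288.
Outer (u): 288.

Therefore ∬_D (16) dx dy = 288.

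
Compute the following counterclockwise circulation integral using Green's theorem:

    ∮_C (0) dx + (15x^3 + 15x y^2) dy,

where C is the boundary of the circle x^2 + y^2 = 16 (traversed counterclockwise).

Green's theorem converts the closed line integral into a double integral over the enclosed region D:

    ∮_C P dx + Q dy = ∬_D (∂Q/∂x - ∂P/∂y) dA.

Here P = 0, Q = 15x^3 + 15x y^2, so

    ∂Q/∂x = 45x^2 + 15y^2,    ∂P/∂y = 0,
    ∂Q/∂x - ∂P/∂y = 45x^2 + 15y^2.

D is the region x^2 + y^2 ≤ 16. Evaluating the double integral:

In polar coordinates (x = r cos θ, y = r sin θ, dA = r dr dθ) the integrand becomes 15r^2(cos(2θ) + 2), so

    ∬_D (45x^2 + 15y^2) dA = ∫_0^{2π} ∫_0^{4} (15r^2(cos(2θ) + 2)) · r dr dθ.

Inner (r from 0 to 4): 960cos(2θ) + 1920.
Outer (θ from 0 to 2π): 3840π.

Therefore ∮_C P dx + Q dy = 3840π.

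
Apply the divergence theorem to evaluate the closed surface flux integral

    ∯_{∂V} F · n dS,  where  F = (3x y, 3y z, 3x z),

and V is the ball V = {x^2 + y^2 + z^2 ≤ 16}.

By the divergence theorem,

    ∯_{∂V} F · n dS = ∭_V (∇ · F) dV.

Compute the divergence:
    ∇ · F = ∂F_x/∂x + ∂F_y/∂y + ∂F_z/∂z = 3y + 3z + 3x = 3x + 3y + 3z.

In spherical coordinates, x = ρ sin(φ) cos(θ), y = ρ sin(φ) sin(θ), z = ρ cos(φ), dV = ρ^2 sin(φ) dρ dφ dθ, with 0 ≤ ρ ≤ 4, 0 ≤ φ ≤ π, 0 ≤ θ ≤ 2π.

The integrand, after substitution and multiplying by the volume element, becomes (3ρ (sqrt(2)sin(φ)sin(θ + π/4) + cos(φ))) · ρ^2 sin(φ), so

    ∭_V (∇·F) dV = ∫_0^{2π} ∫_0^{π} ∫_0^{4} (3ρ (sqrt(2)sin(φ)sin(θ + π/4) + cos(φ))) · ρ^2 sin(φ) dρ dφ dθ.

Inner (ρ from 0 to 4): 192(sqrt(2)sin(φ)sin(θ + π/4) + cos(φ))sin(φ).
Middle (φ from 0 to π): 96sqrt(2)π sin(θ + π/4).
Outer (θ from 0 to 2π): 0.

Therefore ∯_{∂V} F · n dS = 0.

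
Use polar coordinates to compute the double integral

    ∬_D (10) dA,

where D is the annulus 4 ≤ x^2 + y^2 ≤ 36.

The region D is 2 ≤ r ≤ 6, 0 ≤ θ ≤ 2π in polar coordinates, where x = r cos(θ), y = r sin(θ), and dA = r dr dθ.

Under the substitution, the integrand becomes 10, so

    ∬_D (10) dA = ∫_{0}^{2π} ∫_{2}^{6} (10) · r dr dθ.

Inner integral (in r): ∫_{2}^{6} (10) · r dr = 160.

Outer integral (in θ): ∫_{0}^{2π} (160) dθ = 320π.

Therefore ∬_D (10) dA = 320π.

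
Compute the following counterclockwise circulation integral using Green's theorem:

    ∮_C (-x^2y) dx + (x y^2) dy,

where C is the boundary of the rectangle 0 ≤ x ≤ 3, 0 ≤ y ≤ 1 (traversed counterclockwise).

Green's theorem converts the closed line integral into a double integral over the enclosed region D:

    ∮_C P dx + Q dy = ∬_D (∂Q/∂x - ∂P/∂y) dA.

Here P = -x^2y, Q = x y^2, so

    ∂Q/∂x = y^2,    ∂P/∂y = -x^2,
    ∂Q/∂x - ∂P/∂y = x^2 + y^2.

D is the region 0 ≤ x ≤ 3, 0 ≤ y ≤ 1. Evaluating the double integral:

    ∬_D (x^2 + y^2) dA = ∫_0^{3} ∫_0^{1} (x^2 + y^2) dy dx.

Inner (y from 0 to 1): x^2 + 1/3.
Outer (x from 0 to 3): 10.

Therefore ∮_C P dx + Q dy = 10.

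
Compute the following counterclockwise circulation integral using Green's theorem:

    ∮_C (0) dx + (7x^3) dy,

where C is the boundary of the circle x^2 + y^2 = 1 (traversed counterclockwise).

Green's theorem converts the closed line integral into a double integral over the enclosed region D:

    ∮_C P dx + Q dy = ∬_D (∂Q/∂x - ∂P/∂y) dA.

Here P = 0, Q = 7x^3, so

    ∂Q/∂x = 21x^2,    ∂P/∂y = 0,
    ∂Q/∂x - ∂P/∂y = 21x^2.

D is the region x^2 + y^2 ≤ 1. Evaluating the double integral:

In polar coordinates (x = r cos θ, y = r sin θ, dA = r dr dθ) the integrand becomes 21r^2cos(θ)^2, so

    ∬_D (21x^2) dA = ∫_0^{2π} ∫_0^{1} (21r^2cos(θ)^2) · r dr dθ.

Inner (r from 0 to 1): 21cos(θ)^2/4.
Outer (θ from 0 to 2π): 21π/4.

Therefore ∮_C P dx + Q dy = 21π/4.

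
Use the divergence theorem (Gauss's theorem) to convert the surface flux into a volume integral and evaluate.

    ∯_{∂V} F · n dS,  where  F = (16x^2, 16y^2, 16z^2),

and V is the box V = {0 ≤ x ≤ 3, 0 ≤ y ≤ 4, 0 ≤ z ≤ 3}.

By the divergence theorem,

    ∯_{∂V} F · n dS = ∭_V (∇ · F) dV.

Compute the divergence:
    ∇ · F = ∂F_x/∂x + ∂F_y/∂y + ∂F_z/∂z = 32x + 32y + 32z.

V is a rectangular box, so dV = dx dy dz with 0 ≤ x ≤ 3, 0 ≤ y ≤ 4, 0 ≤ z ≤ 3.

Integrate (32x + 32y + 32z) over V as an iterated integral:

    ∭_V (∇·F) dV = ∫_0^{3} ∫_0^{4} ∫_0^{3} (32x + 32y + 32z) dz dy dx.

Inner (z from 0 to 3): 96x + 96y + 144.
Middle (y from 0 to 4): 384x + 1344.
Outer (x from 0 to 3): 5760.

Therefore ∯_{∂V} F · n dS = 5760.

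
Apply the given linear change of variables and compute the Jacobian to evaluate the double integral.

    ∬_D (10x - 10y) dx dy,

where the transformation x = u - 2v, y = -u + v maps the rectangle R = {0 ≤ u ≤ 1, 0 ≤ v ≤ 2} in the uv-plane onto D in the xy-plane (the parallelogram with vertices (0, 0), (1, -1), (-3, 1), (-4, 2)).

Compute the Jacobian determinant of (x, y) with respect to (u, v):

    ∂(x,y)/∂(u,v) = | 1  -2 | = (1)(1) - (-2)(-1) = -1.
                   | -1  1 |

Its absolute value is |J| = 1 (the area scaling factor).

Substituting x = u - 2v, y = -u + v into the integrand,

    10x - 10y → 20u - 30v,

so the integral becomes

    ∬_R (20u - 30v) · |J| du dv = ∫_0^1 ∫_0^2 (20u - 30v) dv du.

Inner (v): 40u - 60.
Outer (u): -40.

Therefore ∬_D (10x - 10y) dx dy = -40.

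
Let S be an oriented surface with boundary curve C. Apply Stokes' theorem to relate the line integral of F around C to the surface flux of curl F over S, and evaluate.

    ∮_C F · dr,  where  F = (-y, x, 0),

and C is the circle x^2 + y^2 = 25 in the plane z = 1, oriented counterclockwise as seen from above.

Let S be the flat disk x^2 + y^2 ≤ 25 in the plane z = 1, with upward unit normal n̂ = ẑ. By Stokes' theorem,

    ∮_C F · dr = ∬_S (∇ × F) · n̂ dS = ∬_D (curl F)_z dA,

where D is the disk x^2 + y^2 ≤ 25.

Compute the curl of F = (-y, x, 0):
    (∇ × F)_x = ∂F_z/∂y - ∂F_y/∂z = 0,
    (∇ × F)_y = ∂F_x/∂z - ∂F_z/∂x = 0,
    (∇ × F)_z = ∂F_y/∂x - ∂F_x/∂y = 2.

On z = 1, (curl F)_z = 2.

Convert to polar (x = r cos θ, y = r sin θ, dA = r dr dθ); the integrand becomes 2, so

    ∬_D (curl F)_z dA = ∫_0^{2π} ∫_0^{5} (2) · r dr dθ.

Inner (r from 0 to 5): 25.
Outer (θ from 0 to 2π): 50π.

Therefore ∮_C F · dr = 50π.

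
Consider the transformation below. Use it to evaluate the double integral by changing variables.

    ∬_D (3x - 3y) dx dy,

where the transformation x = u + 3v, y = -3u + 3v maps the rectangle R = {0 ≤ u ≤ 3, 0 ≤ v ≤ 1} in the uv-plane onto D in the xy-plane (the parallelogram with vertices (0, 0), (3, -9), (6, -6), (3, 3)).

Compute the Jacobian determinant of (x, y) with respect to (u, v):

    ∂(x,y)/∂(u,v) = | 1  3 | = (1)(3) - (3)(-3) = 12.
                   | -3  3 |

Its absolute value is |J| = 12 (the area scaling factor).

Substituting x = u + 3v, y = -3u + 3v into the integrand,

    3x - 3y → 12u,

so the integral becomes

    ∬_R (12u) · |J| du dv = ∫_0^3 ∫_0^1 (144u) dv du.

Inner (v): 144u.
Outer (u): 648.

Therefore ∬_D (3x - 3y) dx dy = 648.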